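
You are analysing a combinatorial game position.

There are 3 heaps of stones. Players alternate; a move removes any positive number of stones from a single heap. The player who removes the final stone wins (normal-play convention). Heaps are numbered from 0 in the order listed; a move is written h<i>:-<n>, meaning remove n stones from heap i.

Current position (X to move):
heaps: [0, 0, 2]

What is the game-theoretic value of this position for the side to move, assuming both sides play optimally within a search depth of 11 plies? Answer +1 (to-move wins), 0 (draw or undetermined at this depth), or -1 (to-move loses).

ply 1, X at (0,0,2) | h2:-1=-1→(0,0,1); h2:-2=+1→(0,0,0)*
ply 2: (0,0,0) is terminal -1 (O); from (0,0,2) depth 11

value((0,0,2), X) = +1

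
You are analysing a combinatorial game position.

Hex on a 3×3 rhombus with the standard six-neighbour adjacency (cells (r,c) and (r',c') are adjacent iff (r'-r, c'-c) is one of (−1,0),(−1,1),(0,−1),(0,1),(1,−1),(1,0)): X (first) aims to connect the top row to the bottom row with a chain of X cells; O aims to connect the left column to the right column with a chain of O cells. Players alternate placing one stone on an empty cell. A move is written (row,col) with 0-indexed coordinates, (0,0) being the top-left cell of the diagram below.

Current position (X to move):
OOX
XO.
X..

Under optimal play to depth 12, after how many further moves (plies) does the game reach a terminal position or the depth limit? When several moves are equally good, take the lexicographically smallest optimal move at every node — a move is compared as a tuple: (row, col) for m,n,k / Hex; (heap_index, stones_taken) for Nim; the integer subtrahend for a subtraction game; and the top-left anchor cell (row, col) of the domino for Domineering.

ply 1, X at OOX/XO./X.. | (1,2)=+1→OOX/XOX/X..*; (2,1)=-1→OOX/XO./XX.; (2,2)=-1→OOX/XO./X.X
ply 2, O at OOX/XOX/X.. | (2,1)=-1→OOX/XOX/XO.*; (2,2)=-1→OOX/XOX/X.O
ply 3, X at OOX/XOX/XO. | (2,2)=+1→OOX/XOX/XOX*
ply 4: OOX/XOX/XOX is terminal -1 (O); from OOX/XO./X.. depth 12

PV length from [OOX/XO./X..]: 3 plies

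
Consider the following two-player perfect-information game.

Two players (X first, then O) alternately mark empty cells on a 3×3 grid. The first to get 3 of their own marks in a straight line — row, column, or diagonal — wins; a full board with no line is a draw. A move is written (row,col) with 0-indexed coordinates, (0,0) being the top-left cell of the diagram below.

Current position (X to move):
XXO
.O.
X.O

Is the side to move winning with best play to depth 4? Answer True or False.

p1 X@[XXO/.O./X.O]: (1,0)[XXO/XO./X.O]+1* (1,2)[XXO/.OX/X.O]+0 (2,1)[XXO/.O./XXO]-1
p2 O@[XXO/XO./X.O] terminal -1; root [XXO/.O./X.O] d4

X winning at [XXO/.O./X.O]: True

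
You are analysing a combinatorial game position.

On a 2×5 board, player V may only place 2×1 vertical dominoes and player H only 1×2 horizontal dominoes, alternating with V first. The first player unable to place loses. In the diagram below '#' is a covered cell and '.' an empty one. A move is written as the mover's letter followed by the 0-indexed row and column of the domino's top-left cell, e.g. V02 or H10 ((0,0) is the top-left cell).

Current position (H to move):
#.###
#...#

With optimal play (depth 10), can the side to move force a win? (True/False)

p1 H@[#.###/#...#]: H11[#.###/###.#]+1* H12[#.###/#.###]-1
p2 V@[#.###/###.#] terminal -1; root [#.###/#...#] d10

H winning at [#.###/#...#]: True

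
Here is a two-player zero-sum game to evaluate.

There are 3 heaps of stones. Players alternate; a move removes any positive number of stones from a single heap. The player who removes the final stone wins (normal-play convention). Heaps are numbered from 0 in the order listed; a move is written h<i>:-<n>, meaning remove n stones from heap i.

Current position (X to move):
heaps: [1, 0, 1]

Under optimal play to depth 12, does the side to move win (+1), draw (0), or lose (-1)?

value((1,0,1), X) = -1

p1 X@[(1,0,1)]: h0:-1[(0,0,1)]-1* h2:-1[(1,0,0)]-1
p2 O@[(0,0,1)]: h2:-1[(0,0,0)]+1*
p3 X@[(0,0,0)] terminal -1; root [(1,0,1)] d12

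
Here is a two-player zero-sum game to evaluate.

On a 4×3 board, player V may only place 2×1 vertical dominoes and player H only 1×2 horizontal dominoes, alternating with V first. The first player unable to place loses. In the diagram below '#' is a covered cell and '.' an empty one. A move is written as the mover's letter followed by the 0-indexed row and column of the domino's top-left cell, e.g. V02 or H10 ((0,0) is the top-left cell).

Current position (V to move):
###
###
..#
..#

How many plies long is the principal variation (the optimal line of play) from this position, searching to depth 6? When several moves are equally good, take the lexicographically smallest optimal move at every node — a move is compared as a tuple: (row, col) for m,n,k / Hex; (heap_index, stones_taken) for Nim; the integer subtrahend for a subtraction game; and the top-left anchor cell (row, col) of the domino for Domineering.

PV length from [###/###/..#/..#]: 1 ply

[###/###/..#/..#] V move#1: V20:+1/###/###/#.#/#.#*, V21:+1/###/###/.##/.##
[###/###/#.#/#.#] end (terminal -1, H#2); searched ###/###/..#/..# to 6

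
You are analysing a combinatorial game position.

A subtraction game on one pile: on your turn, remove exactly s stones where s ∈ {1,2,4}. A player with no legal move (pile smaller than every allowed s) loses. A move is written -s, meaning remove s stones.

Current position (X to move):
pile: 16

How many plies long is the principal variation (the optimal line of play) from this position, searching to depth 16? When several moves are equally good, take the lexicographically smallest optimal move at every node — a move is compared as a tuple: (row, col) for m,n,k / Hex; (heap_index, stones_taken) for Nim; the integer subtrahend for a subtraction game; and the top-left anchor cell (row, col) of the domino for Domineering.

ply 1, X at 16 | -1=+1→15*; -2=-1→14; -4=+1→12
ply 2, O at 15 | -1=-1→14*; -2=-1→13; -4=-1→11
ply 3, X at 14 | -1=-1→13; -2=+1→12*; -4=-1→10
ply 4, O at 12 | -1=-1→11*; -2=-1→10; -4=-1→8
ply 5, X at 11 | -1=-1→10; -2=+1→9*; -4=-1→7
ply 6, O at 9 | -1=-1→8*; -2=-1→7; -4=-1→5
ply 7, X at 8 | -1=-1→7; -2=+1→6*; -4=-1→4
ply 8, O at 6 | -1=-1→5*; -2=-1→4; -4=-1→2
ply 9, X at 5 | -1=-1→4; -2=+1→3*; -4=-1→1
ply 10, O at 3 | -1=-1→2*; -2=-1→1
ply 11, X at 2 | -1=-1→1; -2=+1→0*
ply 12: 0 is terminal -1 (O); from 16 depth 16

PV length from [16]: 11 plies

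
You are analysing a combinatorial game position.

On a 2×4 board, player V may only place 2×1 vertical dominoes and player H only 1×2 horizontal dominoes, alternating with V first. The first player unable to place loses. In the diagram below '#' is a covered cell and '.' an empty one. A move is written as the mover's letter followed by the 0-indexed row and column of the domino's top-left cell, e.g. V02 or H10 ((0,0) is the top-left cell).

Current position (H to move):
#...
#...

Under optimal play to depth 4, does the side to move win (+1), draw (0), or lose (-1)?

value(#.../#..., H) = +1

p1 H@[#.../#...]: H01[###./#...]+1* H02[#.##/#...]+1 H11[#.../###.]+1 H12[#.../#.##]+1
p2 V@[###./#...]: V03[####/#..#]-1*
p3 H@[####/#..#]: H11[####/####]+1*
p4 V@[####/####] terminal -1; root [#.../#...] d4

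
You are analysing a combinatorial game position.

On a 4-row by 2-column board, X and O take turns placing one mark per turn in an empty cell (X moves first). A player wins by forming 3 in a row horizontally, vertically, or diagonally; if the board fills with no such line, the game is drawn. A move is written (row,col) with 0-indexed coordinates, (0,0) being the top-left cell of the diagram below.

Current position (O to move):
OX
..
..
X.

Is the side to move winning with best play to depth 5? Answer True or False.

p1 O@[OX/../../X.]: (1,0)[OX/O./../X.]+0* (1,1)[OX/.O/../X.]+0 (2,0)[OX/../O./X.]+0 (2,1)[OX/../.O/X.]+0 (3,1)[OX/../../XO]+0
p2 X@[OX/O./../X.]: (1,1)[OX/OX/../X.]-1 (2,0)[OX/O./X./X.]+0* (2,1)[OX/O./.X/X.]-1 (3,1)[OX/O./../XX]-1
p3 O@[OX/O./X./X.]: (1,1)[OX/OO/X./X.]+0* (2,1)[OX/O./XO/X.]+0 (3,1)[OX/O./X./XO]+0
p4 X@[OX/OO/X./X.]: (2,1)[OX/OO/XX/X.]+0* (3,1)[OX/OO/X./XX]+0
p5 O@[OX/OO/XX/X.]: (3,1)[OX/OO/XX/XO]+0*
p6 X@[OX/OO/XX/XO] terminal +0; root [OX/../../X.] d5

O winning at [OX/../../X.]: False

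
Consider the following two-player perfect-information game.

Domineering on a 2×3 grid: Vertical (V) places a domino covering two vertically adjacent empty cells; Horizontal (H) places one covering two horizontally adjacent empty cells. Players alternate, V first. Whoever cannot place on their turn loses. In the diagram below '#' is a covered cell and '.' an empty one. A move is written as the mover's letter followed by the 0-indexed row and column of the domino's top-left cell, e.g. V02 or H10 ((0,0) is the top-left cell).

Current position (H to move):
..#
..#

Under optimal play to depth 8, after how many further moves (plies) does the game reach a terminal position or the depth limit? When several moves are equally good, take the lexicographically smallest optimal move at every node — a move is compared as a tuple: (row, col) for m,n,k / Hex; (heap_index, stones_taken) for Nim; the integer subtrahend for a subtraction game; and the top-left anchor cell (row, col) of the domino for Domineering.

ply 1, H at ..#/..# | H00=+1→###/..#*; H10=+1→..#/###
ply 2: ###/..# is terminal -1 (V); from ..#/..# depth 8

PV length from [..#/..#]: 1 ply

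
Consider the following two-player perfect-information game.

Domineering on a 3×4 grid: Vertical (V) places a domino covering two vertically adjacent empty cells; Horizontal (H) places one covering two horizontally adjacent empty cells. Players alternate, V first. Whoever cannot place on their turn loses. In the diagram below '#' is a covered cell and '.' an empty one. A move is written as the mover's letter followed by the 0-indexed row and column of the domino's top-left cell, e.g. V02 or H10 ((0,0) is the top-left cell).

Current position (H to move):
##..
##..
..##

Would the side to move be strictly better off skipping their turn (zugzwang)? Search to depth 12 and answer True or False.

[##../##../..##] H move#1: H02:+1/####/##../..##*, H12:+1/##../####/..##, H20:-1/##../##../####
[####/##../..##] end (terminal -1, V#2); searched ##../##../..## to 12
if H skipped the turn, V would face:
~ [##../##../..##] V move#1: V02:+1/###./###./..##*, V03:+1/##.#/##.#/..##
~ [###./###./..##] H move#2: H20:-1/###./###./####*
~ [###./###./####] V move#3: V03:+1/####/####/####*
~ [####/####/####] end (terminal -1, H#4); searched ##../##../..## to 12
compare (H): move=+1 vs pass=-1

zugzwang(##../##../..##, H) = False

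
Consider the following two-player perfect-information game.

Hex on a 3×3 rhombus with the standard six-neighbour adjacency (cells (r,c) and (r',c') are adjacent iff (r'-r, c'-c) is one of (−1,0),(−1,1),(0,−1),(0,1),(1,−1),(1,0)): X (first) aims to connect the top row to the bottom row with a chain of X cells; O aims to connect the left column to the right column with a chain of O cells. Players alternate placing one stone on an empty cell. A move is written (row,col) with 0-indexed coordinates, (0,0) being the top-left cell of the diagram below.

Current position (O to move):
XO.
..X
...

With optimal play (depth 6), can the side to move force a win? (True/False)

p1 O@[XO./..X/...]: (0,2)[XOO/..X/...]-1* (1,0)[XO./O.X/...]-1 (1,1)[XO./.OX/...]-1 (2,0)[XO./..X/O..]-1 (2,1)[XO./..X/.O.]-1 (2,2)[XO./..X/..O]-1
p2 X@[XOO/..X/...]: (1,0)[XOO/X.X/...]+1* (1,1)[XOO/.XX/...]-1 (2,0)[XOO/..X/X..]-1 (2,1)[XOO/..X/.X.]-1 (2,2)[XOO/..X/..X]-1
p3 O@[XOO/X.X/...]: (1,1)[XOO/XOX/...]-1* (2,0)[XOO/X.X/O..]-1 (2,1)[XOO/X.X/.O.]-1 (2,2)[XOO/X.X/..O]-1
p4 X@[XOO/XOX/...]: (2,0)[XOO/XOX/X..]+1* (2,1)[XOO/XOX/.X.]-1 (2,2)[XOO/XOX/..X]-1
p5 O@[XOO/XOX/X..] terminal -1; root [XO./..X/...] d6

O winning at [XO./..X/...]: False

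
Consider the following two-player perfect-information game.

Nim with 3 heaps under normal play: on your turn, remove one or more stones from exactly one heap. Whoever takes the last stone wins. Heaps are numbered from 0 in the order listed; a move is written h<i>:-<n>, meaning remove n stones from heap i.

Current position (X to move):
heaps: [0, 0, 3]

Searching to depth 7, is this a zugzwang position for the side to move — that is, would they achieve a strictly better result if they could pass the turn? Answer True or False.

zugzwang((0,0,3), X) = False

[(0,0,3)] X move#1: h2:-1:-1/(0,0,2), h2:-2:-1/(0,0,1), h2:-3:+1/(0,0,0)*
[(0,0,0)] end (terminal -1, O#2); searched (0,0,3) to 7
suppose X passes — search the same position with O to move:
pass> [(0,0,3)] O move#1: h2:-1:-1/(0,0,2), h2:-2:-1/(0,0,1), h2:-3:+1/(0,0,0)*
pass> [(0,0,0)] end (terminal -1, X#2); searched (0,0,3) to 7
for X: play +1, pass -1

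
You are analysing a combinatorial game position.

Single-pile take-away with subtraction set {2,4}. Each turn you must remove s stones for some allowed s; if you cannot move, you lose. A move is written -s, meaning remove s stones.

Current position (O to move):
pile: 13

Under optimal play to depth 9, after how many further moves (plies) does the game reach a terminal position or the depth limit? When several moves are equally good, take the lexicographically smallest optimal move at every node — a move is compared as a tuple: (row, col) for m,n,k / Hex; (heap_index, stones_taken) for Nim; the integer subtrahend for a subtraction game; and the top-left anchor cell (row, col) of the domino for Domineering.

ply 1, O at 13 | -2=-1→11*; -4=-1→9
ply 2, X at 11 | -2=-1→9; -4=+1→7*
ply 3, O at 7 | -2=-1→5*; -4=-1→3
ply 4, X at 5 | -2=-1→3; -4=+1→1*
ply 5: 1 is terminal -1 (O); from 13 depth 9

PV length from [13]: 4 plies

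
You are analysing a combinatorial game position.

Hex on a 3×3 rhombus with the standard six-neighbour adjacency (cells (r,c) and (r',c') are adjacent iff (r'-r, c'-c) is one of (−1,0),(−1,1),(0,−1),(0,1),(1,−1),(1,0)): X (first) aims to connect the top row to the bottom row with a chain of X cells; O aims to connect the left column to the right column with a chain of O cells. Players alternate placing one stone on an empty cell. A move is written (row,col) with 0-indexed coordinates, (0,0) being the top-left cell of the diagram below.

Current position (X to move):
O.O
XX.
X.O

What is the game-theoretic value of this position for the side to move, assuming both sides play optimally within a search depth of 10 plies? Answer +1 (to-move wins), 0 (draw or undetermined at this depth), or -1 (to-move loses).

[O.O/XX./X.O] X move#1: (0,1):+1/OXO/XX./X.O*, (1,2):-1/O.O/XXX/X.O, (2,1):-1/O.O/XX./XXO
[OXO/XX./X.O] end (terminal -1, O#2); searched O.O/XX./X.O to 10

value(O.O/XX./X.O, X) = +1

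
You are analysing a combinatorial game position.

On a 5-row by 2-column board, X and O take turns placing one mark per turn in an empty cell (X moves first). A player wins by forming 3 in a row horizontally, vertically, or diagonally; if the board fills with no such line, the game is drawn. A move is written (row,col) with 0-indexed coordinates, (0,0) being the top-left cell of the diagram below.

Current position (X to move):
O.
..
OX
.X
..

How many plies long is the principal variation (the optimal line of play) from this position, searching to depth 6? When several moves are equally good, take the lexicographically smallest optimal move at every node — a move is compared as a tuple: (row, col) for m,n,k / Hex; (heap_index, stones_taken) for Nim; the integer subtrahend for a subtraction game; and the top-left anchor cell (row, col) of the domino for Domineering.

PV length from [O./../OX/.X/..]: 3 plies

ply 1, X at O./../OX/.X/.. | (0,1)=-1→OX/../OX/.X/..; (1,0)=+1→O./X./OX/.X/..*; (1,1)=+1→O./.X/OX/.X/..; (3,0)=-1→O./../OX/XX/..; (4,0)=-1→O./../OX/.X/X.; (4,1)=+1→O./../OX/.X/.X
ply 2, O at O./X./OX/.X/.. | (0,1)=-1→OO/X./OX/.X/..*; (1,1)=-1→O./XO/OX/.X/..; (3,0)=-1→O./X./OX/OX/..; (4,0)=-1→O./X./OX/.X/O.; (4,1)=-1→O./X./OX/.X/.O
ply 3, X at OO/X./OX/.X/.. | (1,1)=+1→OO/XX/OX/.X/..*; (3,0)=+1→OO/X./OX/XX/..; (4,0)=+1→OO/X./OX/.X/X.; (4,1)=+1→OO/X./OX/.X/.X
ply 4: OO/XX/OX/.X/.. is terminal -1 (O); from O./../OX/.X/.. depth 6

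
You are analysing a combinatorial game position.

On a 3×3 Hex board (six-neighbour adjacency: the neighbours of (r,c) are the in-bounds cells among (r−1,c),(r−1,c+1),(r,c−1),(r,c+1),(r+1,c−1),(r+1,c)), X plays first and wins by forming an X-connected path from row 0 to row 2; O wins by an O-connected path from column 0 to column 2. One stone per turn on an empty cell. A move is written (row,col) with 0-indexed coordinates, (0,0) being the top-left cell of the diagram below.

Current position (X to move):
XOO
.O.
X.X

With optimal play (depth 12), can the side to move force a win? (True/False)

X winning at [XOO/.O./X.X]: True

ply 1, X at XOO/.O./X.X | (1,0)=+1→XOO/XO./X.X*; (1,2)=-1→XOO/.OX/X.X; (2,1)=-1→XOO/.O./XXX
ply 2: XOO/XO./X.X is terminal -1 (O); from XOO/.O./X.X depth 12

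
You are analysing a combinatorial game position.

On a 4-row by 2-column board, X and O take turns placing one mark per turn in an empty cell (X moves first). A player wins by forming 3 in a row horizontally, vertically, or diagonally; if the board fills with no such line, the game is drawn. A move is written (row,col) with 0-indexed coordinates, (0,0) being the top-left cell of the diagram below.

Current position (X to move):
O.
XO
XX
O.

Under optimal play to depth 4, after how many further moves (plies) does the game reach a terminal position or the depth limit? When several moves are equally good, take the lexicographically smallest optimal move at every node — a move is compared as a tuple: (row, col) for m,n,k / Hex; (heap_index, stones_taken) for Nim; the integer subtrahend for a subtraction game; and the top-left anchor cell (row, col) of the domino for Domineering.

[O./XO/XX/O.] X move#1: (0,1):+0/OX/XO/XX/O.*, (3,1):+0/O./XO/XX/OX
[OX/XO/XX/O.] O move#2: (3,1):+0/OX/XO/XX/OO*
[OX/XO/XX/OO] end (terminal +0, X#3); searched O./XO/XX/O. to 4

PV length from [O./XO/XX/O.]: 2 plies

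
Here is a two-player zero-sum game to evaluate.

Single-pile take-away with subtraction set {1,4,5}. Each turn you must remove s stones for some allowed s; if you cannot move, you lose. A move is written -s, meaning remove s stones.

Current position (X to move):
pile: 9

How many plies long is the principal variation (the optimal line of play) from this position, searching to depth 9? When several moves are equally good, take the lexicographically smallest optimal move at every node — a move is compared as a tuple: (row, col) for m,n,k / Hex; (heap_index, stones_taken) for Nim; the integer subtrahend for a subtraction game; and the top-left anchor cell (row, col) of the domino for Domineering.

PV length from [9]: 5 plies

p1 X@[9]: -1[8]+1* -4[5]-1 -5[4]-1
p2 O@[8]: -1[7]-1* -4[4]-1 -5[3]-1
p3 X@[7]: -1[6]-1 -4[3]-1 -5[2]+1*
p4 O@[2]: -1[1]-1*
p5 X@[1]: -1[0]+1*
p6 O@[0] terminal -1; root [9] d9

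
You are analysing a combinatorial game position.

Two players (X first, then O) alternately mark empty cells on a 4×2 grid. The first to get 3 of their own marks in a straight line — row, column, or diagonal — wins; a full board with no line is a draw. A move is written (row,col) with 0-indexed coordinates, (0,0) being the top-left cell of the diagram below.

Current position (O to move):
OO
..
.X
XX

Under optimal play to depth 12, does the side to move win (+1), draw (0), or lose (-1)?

value(OO/../.X/XX, O) = 0

p1 O@[OO/../.X/XX]: (1,0)[OO/O./.X/XX]-1 (1,1)[OO/.O/.X/XX]+0* (2,0)[OO/../OX/XX]-1
p2 X@[OO/.O/.X/XX]: (1,0)[OO/XO/.X/XX]+0* (2,0)[OO/.O/XX/XX]+0
p3 O@[OO/XO/.X/XX]: (2,0)[OO/XO/OX/XX]+0*
p4 X@[OO/XO/OX/XX] terminal +0; root [OO/../.X/XX] d12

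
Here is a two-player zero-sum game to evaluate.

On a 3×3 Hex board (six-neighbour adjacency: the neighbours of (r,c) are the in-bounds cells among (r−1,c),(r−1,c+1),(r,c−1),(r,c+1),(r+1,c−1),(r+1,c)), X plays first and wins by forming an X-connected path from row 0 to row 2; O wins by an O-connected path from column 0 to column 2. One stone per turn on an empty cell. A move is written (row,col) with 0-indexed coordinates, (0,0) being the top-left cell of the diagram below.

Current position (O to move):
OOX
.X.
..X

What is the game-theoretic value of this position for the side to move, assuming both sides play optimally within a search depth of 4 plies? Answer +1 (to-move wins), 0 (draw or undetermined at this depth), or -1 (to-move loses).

value(OOX/.X./..X, O) = -1

[OOX/.X./..X] O move#1: (1,0):-1/OOX/OX./..X*, (1,2):-1/OOX/.XO/..X, (2,0):-1/OOX/.X./O.X, (2,1):-1/OOX/.X./.OX
[OOX/OX./..X] X move#2: (1,2):+1/OOX/OXX/..X*, (2,0):+1/OOX/OX./X.X, (2,1):+1/OOX/OX./.XX
[OOX/OXX/..X] end (terminal -1, O#3); searched OOX/.X./..X to 4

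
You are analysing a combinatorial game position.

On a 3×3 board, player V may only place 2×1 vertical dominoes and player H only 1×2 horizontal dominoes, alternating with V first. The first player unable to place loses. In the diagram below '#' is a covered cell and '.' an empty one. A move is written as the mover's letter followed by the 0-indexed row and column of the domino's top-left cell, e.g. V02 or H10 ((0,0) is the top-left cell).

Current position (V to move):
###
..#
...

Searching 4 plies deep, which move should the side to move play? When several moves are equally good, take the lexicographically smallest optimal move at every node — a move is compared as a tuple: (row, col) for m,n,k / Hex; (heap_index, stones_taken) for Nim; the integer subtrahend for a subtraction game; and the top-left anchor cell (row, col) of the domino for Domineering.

V's best at [###/..#/...]: V11

ply 1, V at ###/..#/... | V10=-1→###/#.#/#..; V11=+1→###/.##/.#.*
ply 2: ###/.##/.#. is terminal -1 (H); from ###/..#/... depth 4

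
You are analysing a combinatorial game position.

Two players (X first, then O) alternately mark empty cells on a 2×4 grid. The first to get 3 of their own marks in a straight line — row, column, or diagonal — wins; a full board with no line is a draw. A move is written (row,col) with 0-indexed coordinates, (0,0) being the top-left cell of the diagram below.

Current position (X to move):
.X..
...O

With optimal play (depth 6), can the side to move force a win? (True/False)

p1 X@[.X../...O]: (0,0)[XX../...O]+0 (0,2)[.XX./...O]+1* (0,3)[.X.X/...O]+0 (1,0)[.X../X..O]+0 (1,1)[.X../.X.O]+0 (1,2)[.X../..XO]+0
p2 O@[.XX./...O]: (0,0)[OXX./...O]-1* (0,3)[.XXO/...O]-1 (1,0)[.XX./O..O]-1 (1,1)[.XX./.O.O]-1 (1,2)[.XX./..OO]-1
p3 X@[OXX./...O]: (0,3)[OXXX/...O]+1* (1,0)[OXX./X..O]+0 (1,1)[OXX./.X.O]+0 (1,2)[OXX./..XO]+0
p4 O@[OXXX/...O] terminal -1; root [.X../...O] d6

X winning at [.X../...O]: True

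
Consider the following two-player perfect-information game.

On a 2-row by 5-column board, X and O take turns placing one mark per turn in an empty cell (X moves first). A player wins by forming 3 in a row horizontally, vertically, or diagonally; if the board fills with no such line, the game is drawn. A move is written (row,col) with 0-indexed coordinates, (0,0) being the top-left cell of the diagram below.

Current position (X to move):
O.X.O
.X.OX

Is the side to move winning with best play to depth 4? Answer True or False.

X winning at [O.X.O/.X.OX]: False

ply 1, X at O.X.O/.X.OX | (0,1)=+0→OXX.O/.X.OX*; (0,3)=+0→O.XXO/.X.OX; (1,0)=+0→O.X.O/XX.OX; (1,2)=+0→O.X.O/.XXOX
ply 2, O at OXX.O/.X.OX | (0,3)=+0→OXXOO/.X.OX*; (1,0)=-1→OXX.O/OX.OX; (1,2)=-1→OXX.O/.XOOX
ply 3, X at OXXOO/.X.OX | (1,0)=+0→OXXOO/XX.OX*; (1,2)=+0→OXXOO/.XXOX
ply 4, O at OXXOO/XX.OX | (1,2)=+0→OXXOO/XXOOX*
ply 5: OXXOO/XXOOX is terminal +0 (X); from O.X.O/.X.OX depth 4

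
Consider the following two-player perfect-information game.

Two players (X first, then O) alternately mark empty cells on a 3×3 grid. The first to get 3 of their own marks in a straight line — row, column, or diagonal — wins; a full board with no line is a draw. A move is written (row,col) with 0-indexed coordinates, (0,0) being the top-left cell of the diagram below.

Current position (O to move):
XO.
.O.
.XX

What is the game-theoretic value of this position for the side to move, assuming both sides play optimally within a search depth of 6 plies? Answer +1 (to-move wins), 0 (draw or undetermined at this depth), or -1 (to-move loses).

value(XO./.O./.XX, O) = 0

[XO./.O./.XX] O move#1: (0,2):-1/XOO/.O./.XX, (1,0):-1/XO./OO./.XX, (1,2):-1/XO./.OO/.XX, (2,0):+0/XO./.O./OXX*
[XO./.O./OXX] X move#2: (0,2):+0/XOX/.O./OXX*, (1,0):-1/XO./XO./OXX, (1,2):-1/XO./.OX/OXX
[XOX/.O./OXX] O move#3: (1,0):-1/XOX/OO./OXX, (1,2):+0/XOX/.OO/OXX*
[XOX/.OO/OXX] X move#4: (1,0):+0/XOX/XOO/OXX*
[XOX/XOO/OXX] end (terminal +0, O#5); searched XO./.O./.XX to 6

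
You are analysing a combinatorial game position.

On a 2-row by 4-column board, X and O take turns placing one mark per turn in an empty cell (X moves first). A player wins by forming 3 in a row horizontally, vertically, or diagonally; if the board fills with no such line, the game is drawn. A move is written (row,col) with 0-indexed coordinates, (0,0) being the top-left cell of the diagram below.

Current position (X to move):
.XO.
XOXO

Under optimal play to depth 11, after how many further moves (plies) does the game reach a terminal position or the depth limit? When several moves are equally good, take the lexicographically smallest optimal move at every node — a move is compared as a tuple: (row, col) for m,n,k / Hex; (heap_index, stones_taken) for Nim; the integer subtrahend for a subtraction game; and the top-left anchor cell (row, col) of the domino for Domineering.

PV length from [.XO./XOXO]: 2 plies

[.XO./XOXO] X move#1: (0,0):+0/XXO./XOXO*, (0,3):+0/.XOX/XOXO
[XXO./XOXO] O move#2: (0,3):+0/XXOO/XOXO*
[XXOO/XOXO] end (terminal +0, X#3); searched .XO./XOXO to 11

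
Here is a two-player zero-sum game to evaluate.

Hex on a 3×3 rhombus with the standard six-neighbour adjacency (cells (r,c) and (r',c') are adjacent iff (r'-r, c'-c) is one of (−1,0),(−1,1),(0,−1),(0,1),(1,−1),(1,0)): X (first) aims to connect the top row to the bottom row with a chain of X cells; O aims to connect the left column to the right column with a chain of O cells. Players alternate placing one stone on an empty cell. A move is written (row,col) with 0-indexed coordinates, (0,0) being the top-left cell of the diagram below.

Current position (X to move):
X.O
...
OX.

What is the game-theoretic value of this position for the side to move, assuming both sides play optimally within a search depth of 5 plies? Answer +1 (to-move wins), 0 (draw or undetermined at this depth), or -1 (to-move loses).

value(X.O/.../OX., X) = +1

p1 X@[X.O/.../OX.]: (0,1)[XXO/.../OX.]-1 (1,0)[X.O/X../OX.]-1 (1,1)[X.O/.X./OX.]+1* (1,2)[X.O/..X/OX.]-1 (2,2)[X.O/.../OXX]-1
p2 O@[X.O/.X./OX.]: (0,1)[XOO/.X./OX.]-1* (1,0)[X.O/OX./OX.]-1 (1,2)[X.O/.XO/OX.]-1 (2,2)[X.O/.X./OXO]-1
p3 X@[XOO/.X./OX.]: (1,0)[XOO/XX./OX.]+1* (1,2)[XOO/.XX/OX.]-1 (2,2)[XOO/.X./OXX]-1
p4 O@[XOO/XX./OX.] terminal -1; root [X.O/.../OX.] d5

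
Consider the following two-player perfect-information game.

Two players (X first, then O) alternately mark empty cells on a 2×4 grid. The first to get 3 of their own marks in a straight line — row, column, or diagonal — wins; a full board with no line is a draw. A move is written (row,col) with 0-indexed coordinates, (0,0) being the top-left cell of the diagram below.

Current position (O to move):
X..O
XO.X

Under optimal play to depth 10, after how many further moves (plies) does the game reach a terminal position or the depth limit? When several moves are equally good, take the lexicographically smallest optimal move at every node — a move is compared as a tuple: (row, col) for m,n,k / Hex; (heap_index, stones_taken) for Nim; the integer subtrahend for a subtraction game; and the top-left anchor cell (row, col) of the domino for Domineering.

PV length from [X..O/XO.X]: 3 plies

ply 1, O at X..O/XO.X | (0,1)=+0→XO.O/XO.X*; (0,2)=+0→X.OO/XO.X; (1,2)=+0→X..O/XOOX
ply 2, X at XO.O/XO.X | (0,2)=+0→XOXO/XO.X*; (1,2)=-1→XO.O/XOXX
ply 3, O at XOXO/XO.X | (1,2)=+0→XOXO/XOOX*
ply 4: XOXO/XOOX is terminal +0 (X); from X..O/XO.X depth 10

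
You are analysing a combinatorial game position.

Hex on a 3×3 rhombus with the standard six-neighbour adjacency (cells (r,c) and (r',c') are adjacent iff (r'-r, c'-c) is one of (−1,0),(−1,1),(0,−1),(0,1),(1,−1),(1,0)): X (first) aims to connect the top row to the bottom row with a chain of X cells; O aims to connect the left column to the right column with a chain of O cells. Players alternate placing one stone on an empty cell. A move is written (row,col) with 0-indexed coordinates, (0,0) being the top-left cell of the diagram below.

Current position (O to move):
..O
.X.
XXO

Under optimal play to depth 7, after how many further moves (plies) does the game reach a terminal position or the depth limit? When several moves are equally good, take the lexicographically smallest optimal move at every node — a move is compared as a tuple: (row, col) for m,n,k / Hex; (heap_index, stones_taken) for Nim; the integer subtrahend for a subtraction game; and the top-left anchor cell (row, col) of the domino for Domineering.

PV length from [..O/.X./XXO]: 3 plies

p1 O@[..O/.X./XXO]: (0,0)[O.O/.X./XXO]-1 (0,1)[.OO/.X./XXO]+1* (1,0)[..O/OX./XXO]-1 (1,2)[..O/.XO/XXO]-1
p2 X@[.OO/.X./XXO]: (0,0)[XOO/.X./XXO]-1* (1,0)[.OO/XX./XXO]-1 (1,2)[.OO/.XX/XXO]-1
p3 O@[XOO/.X./XXO]: (1,0)[XOO/OX./XXO]+1* (1,2)[XOO/.XO/XXO]-1
p4 X@[XOO/OX./XXO] terminal -1; root [..O/.X./XXO] d7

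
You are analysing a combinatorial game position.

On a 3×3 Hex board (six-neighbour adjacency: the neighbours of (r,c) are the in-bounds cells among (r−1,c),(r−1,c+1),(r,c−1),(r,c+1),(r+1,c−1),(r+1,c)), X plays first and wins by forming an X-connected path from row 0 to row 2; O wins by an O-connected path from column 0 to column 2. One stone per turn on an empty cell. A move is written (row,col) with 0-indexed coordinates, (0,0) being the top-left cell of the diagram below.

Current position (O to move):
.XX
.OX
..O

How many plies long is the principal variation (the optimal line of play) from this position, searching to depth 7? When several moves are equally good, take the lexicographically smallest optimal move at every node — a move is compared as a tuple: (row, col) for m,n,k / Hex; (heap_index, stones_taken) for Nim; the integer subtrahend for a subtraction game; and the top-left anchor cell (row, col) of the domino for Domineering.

p1 O@[.XX/.OX/..O]: (0,0)[OXX/.OX/..O]-1 (1,0)[.XX/OOX/..O]-1 (2,0)[.XX/.OX/O.O]-1 (2,1)[.XX/.OX/.OO]+1*
p2 X@[.XX/.OX/.OO]: (0,0)[XXX/.OX/.OO]-1* (1,0)[.XX/XOX/.OO]-1 (2,0)[.XX/.OX/XOO]-1
p3 O@[XXX/.OX/.OO]: (1,0)[XXX/OOX/.OO]+1* (2,0)[XXX/.OX/OOO]+1
p4 X@[XXX/OOX/.OO] terminal -1; root [.XX/.OX/..O] d7

PV length from [.XX/.OX/..O]: 3 plies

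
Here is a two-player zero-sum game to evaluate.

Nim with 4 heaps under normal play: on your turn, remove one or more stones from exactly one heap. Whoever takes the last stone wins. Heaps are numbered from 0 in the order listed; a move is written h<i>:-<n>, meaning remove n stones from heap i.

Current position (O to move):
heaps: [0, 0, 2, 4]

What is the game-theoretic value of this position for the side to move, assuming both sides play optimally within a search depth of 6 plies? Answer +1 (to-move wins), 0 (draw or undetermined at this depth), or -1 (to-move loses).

value((0,0,2,4), O) = +1

ply 1, O at (0,0,2,4) | h2:-1=-1→(0,0,1,4); h2:-2=-1→(0,0,0,4); h3:-1=-1→(0,0,2,3); h3:-2=+1→(0,0,2,2)*; h3:-3=-1→(0,0,2,1); h3:-4=-1→(0,0,2,0)
ply 2, X at (0,0,2,2) | h2:-1=-1→(0,0,1,2)*; h2:-2=-1→(0,0,0,2); h3:-1=-1→(0,0,2,1); h3:-2=-1→(0,0,2,0)
ply 3, O at (0,0,1,2) | h2:-1=-1→(0,0,0,2); h3:-1=+1→(0,0,1,1)*; h3:-2=-1→(0,0,1,0)
ply 4, X at (0,0,1,1) | h2:-1=-1→(0,0,0,1)*; h3:-1=-1→(0,0,1,0)
ply 5, O at (0,0,0,1) | h3:-1=+1→(0,0,0,0)*
ply 6: (0,0,0,0) is terminal -1 (X); from (0,0,2,4) depth 6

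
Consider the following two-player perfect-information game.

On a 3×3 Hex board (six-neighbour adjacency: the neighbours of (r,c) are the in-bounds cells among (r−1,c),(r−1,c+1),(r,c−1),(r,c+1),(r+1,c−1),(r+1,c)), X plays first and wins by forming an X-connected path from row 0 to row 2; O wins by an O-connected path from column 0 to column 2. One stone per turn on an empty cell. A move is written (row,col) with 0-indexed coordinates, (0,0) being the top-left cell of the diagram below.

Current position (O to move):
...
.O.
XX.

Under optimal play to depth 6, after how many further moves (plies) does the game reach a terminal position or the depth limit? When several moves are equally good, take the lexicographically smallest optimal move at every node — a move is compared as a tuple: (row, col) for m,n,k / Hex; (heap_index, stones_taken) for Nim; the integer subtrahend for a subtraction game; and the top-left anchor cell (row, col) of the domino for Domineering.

p1 O@[.../.O./XX.]: (0,0)[O../.O./XX.]+1* (0,1)[.O./.O./XX.]+1 (0,2)[..O/.O./XX.]-1 (1,0)[.../OO./XX.]+1 (1,2)[.../.OO/XX.]-1 (2,2)[.../.O./XXO]-1
p2 X@[O../.O./XX.]: (0,1)[OX./.O./XX.]-1* (0,2)[O.X/.O./XX.]-1 (1,0)[O../XO./XX.]-1 (1,2)[O../.OX/XX.]-1 (2,2)[O../.O./XXX]-1
p3 O@[OX./.O./XX.]: (0,2)[OXO/.O./XX.]-1 (1,0)[OX./OO./XX.]+1* (1,2)[OX./.OO/XX.]-1 (2,2)[OX./.O./XXO]-1
p4 X@[OX./OO./XX.]: (0,2)[OXX/OO./XX.]-1* (1,2)[OX./OOX/XX.]-1 (2,2)[OX./OO./XXX]-1
p5 O@[OXX/OO./XX.]: (1,2)[OXX/OOO/XX.]+1* (2,2)[OXX/OO./XXO]-1
p6 X@[OXX/OOO/XX.] terminal -1; root [.../.O./XX.] d6

PV length from [.../.O./XX.]: 5 plies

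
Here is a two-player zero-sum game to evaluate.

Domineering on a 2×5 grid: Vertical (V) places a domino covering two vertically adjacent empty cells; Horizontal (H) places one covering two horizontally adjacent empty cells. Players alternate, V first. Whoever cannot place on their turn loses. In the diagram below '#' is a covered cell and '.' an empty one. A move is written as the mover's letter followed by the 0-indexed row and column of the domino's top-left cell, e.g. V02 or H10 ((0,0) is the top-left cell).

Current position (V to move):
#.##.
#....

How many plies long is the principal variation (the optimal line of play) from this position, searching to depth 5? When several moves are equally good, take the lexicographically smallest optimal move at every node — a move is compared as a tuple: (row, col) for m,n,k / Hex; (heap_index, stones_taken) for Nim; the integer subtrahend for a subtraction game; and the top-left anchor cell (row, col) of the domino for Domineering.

p1 V@[#.##./#....]: V01[####./##...]-1* V04[#.###/#...#]-1
p2 H@[####./##...]: H12[####./####.]-1 H13[####./##.##]+1*
p3 V@[####./##.##] terminal -1; root [#.##./#....] d5

PV length from [#.##./#....]: 2 plies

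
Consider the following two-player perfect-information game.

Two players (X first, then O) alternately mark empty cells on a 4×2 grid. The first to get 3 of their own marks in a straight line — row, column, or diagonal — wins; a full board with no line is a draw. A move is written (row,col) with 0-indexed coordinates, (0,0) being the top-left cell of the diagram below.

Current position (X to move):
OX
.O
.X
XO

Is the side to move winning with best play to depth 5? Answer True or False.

[OX/.O/.X/XO] X move#1: (1,0):+0/OX/XO/.X/XO*, (2,0):+0/OX/.O/XX/XO
[OX/XO/.X/XO] O move#2: (2,0):+0/OX/XO/OX/XO*
[OX/XO/OX/XO] end (terminal +0, X#3); searched OX/.O/.X/XO to 5

X winning at [OX/.O/.X/XO]: False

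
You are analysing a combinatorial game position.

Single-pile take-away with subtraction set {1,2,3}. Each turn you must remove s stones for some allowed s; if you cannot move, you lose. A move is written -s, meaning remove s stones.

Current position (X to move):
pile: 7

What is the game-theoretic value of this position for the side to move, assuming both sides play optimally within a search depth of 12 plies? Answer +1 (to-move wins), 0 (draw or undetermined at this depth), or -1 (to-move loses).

value(7, X) = +1

[7] X move#1: -1:-1/6, -2:-1/5, -3:+1/4*
[4] O move#2: -1:-1/3*, -2:-1/2, -3:-1/1
[3] X move#3: -1:-1/2, -2:-1/1, -3:+1/0*
[0] end (terminal -1, O#4); searched 7 to 12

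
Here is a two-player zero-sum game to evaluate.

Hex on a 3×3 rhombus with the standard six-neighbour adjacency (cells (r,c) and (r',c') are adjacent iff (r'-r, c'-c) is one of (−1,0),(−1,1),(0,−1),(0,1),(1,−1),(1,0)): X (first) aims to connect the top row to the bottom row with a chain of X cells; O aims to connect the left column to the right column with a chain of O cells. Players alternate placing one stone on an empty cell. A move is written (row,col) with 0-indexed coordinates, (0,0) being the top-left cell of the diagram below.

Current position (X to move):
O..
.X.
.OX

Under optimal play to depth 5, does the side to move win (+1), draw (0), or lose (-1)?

ply 1, X at O../.X./.OX | (0,1)=+1→OX./.X./.OX*; (0,2)=+1→O.X/.X./.OX; (1,0)=+1→O../XX./.OX; (1,2)=+1→O../.XX/.OX; (2,0)=+1→O../.X./XOX
ply 2, O at OX./.X./.OX | (0,2)=-1→OXO/.X./.OX*; (1,0)=-1→OX./OX./.OX; (1,2)=-1→OX./.XO/.OX; (2,0)=-1→OX./.X./OOX
ply 3, X at OXO/.X./.OX | (1,0)=+1→OXO/XX./.OX*; (1,2)=+1→OXO/.XX/.OX; (2,0)=+1→OXO/.X./XOX
ply 4, O at OXO/XX./.OX | (1,2)=-1→OXO/XXO/.OX*; (2,0)=-1→OXO/XX./OOX
ply 5, X at OXO/XXO/.OX | (2,0)=+1→OXO/XXO/XOX*
ply 6: OXO/XXO/XOX is terminal -1 (O); from O../.X./.OX depth 5

value(O../.X./.OX, X) = +1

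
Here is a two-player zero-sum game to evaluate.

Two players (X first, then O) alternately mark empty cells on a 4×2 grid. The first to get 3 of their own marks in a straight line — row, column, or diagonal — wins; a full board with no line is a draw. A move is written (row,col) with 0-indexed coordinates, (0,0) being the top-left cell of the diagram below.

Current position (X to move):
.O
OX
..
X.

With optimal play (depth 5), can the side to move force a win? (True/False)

X winning at [.O/OX/../X.]: False

[.O/OX/../X.] X move#1: (0,0):+0/XO/OX/../X.*, (2,0):+0/.O/OX/X./X., (2,1):+0/.O/OX/.X/X., (3,1):+0/.O/OX/../XX
[XO/OX/../X.] O move#2: (2,0):+0/XO/OX/O./X.*, (2,1):+0/XO/OX/.O/X., (3,1):+0/XO/OX/../XO
[XO/OX/O./X.] X move#3: (2,1):+0/XO/OX/OX/X.*, (3,1):+0/XO/OX/O./XX
[XO/OX/OX/X.] O move#4: (3,1):+0/XO/OX/OX/XO*
[XO/OX/OX/XO] end (terminal +0, X#5); searched .O/OX/../X. to 5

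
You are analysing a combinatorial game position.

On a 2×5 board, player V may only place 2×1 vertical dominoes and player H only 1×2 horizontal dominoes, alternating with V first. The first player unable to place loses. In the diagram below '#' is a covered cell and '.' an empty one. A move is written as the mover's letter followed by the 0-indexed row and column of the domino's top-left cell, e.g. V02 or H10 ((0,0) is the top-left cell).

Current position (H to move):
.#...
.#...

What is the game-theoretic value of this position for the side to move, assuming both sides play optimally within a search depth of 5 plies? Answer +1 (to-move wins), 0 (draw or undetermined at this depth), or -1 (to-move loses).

value(.#.../.#..., H) = -1

ply 1, H at .#.../.#... | H02=-1→.###./.#...*; H03=-1→.#.##/.#...; H12=-1→.#.../.###.; H13=-1→.#.../.#.##
ply 2, V at .###./.#... | V00=-1→####./##...; V04=+1→.####/.#..#*
ply 3, H at .####/.#..# | H12=-1→.####/.####*
ply 4, V at .####/.#### | V00=+1→#####/#####*
ply 5: #####/##### is terminal -1 (H); from .#.../.#... depth 5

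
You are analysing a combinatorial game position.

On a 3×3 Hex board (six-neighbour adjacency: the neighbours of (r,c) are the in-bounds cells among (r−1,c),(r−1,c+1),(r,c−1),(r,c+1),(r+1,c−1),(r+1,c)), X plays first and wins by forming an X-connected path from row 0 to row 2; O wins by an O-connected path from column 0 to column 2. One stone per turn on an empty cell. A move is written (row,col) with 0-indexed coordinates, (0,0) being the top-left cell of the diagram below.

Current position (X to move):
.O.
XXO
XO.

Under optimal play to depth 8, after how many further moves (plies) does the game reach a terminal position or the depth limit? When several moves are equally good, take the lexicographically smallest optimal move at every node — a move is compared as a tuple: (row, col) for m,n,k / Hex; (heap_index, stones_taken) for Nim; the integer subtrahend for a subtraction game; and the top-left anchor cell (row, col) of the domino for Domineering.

PV length from [.O./XXO/XO.]: 1 ply

p1 X@[.O./XXO/XO.]: (0,0)[XO./XXO/XO.]+1* (0,2)[.OX/XXO/XO.]+1 (2,2)[.O./XXO/XOX]+1
p2 O@[XO./XXO/XO.] terminal -1; root [.O./XXO/XO.] d8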